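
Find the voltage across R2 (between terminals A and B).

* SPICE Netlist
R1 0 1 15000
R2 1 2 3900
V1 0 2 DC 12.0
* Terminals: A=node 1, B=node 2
R1 and R2 are in series across V1 (node 0 → node 1 → node 2), and the output A–B is taken across R2, so this is a voltage divider.
Series current: I = V1/(R1 + R2) = 12/(15000 + 3900) = 12/18900 = 0.0006349 A
V_R2 = I × R2 = V1 × R2/(R1 + R2) = 12 × 3900/18900 = 2.476 V

Final answer: 2.476 V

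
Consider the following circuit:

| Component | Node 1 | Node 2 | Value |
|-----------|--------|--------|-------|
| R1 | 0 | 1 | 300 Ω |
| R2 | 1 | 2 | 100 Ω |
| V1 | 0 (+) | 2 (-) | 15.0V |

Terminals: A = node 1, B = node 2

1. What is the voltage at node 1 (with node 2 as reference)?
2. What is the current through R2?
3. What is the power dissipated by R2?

Nodal analysis, taking node 2 as the 0 V reference.
Source V1 fixes V_0 = 15 V.
KCL at each unknown node (sum of currents leaving = 0; resistances in Ω):
  Node 1: (V_1 - 15)/300 + (V_1 - 0)/100 = 0
Collecting terms: 0.01333 × V_1 = 0.05  =>  V_1 = 3.75 V
Part 1:
  Read off the nodal solution: V_1 = 3.75 V
Part 2:
  I_R2 = (V_1 - V_2)/R2 = (3.75 - 0)/100 = 0.0375 A
  Magnitude: I_R2 = 0.0375 A
Part 3:
  I_R2 = (V_1 - V_2)/R2 = (3.75 - 0)/100 = 0.0375 A
  P_R2 = I_R2² × R2 = (0.0375)² × 100 = 0.1406 W

Final answers:
1. V_1 = 3.75 V
2. I_R2 = 0.0375 A
3. P_R2 = 0.1406 W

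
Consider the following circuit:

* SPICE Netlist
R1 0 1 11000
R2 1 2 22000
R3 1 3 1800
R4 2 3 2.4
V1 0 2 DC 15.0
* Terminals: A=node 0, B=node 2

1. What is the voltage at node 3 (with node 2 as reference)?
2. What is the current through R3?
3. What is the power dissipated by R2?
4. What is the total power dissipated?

Nodal analysis, taking node 2 as the 0 V reference.
Source V1 fixes V_0 = 15 V.
KCL at each unknown node (sum of currents leaving = 0; resistances in Ω):
  Node 1: (V_1 - 15)/11000 + (V_1 - 0)/22000 + (V_1 - V_3)/1800 = 0
  Node 3: (V_3 - V_1)/1800 + (V_3 - 0)/2.4 = 0
Collecting terms (coefficients in siemens):
  0.0006919·V_1 - 0.0005556·V_3 = 0.001364
  0.4172·V_3 - 0.0005556·V_1 = 0
Determinant D = (0.0006919)(0.4172) - (-0.0005556)(-0.0005556) = 0.0002884
V_1 = [(0.001364)(0.4172) - (-0.0005556)(0)]/D = 1.973 V
V_3 = [(0.0006919)(0) - (0.001364)(-0.0005556)]/D = 0.002627 V
Part 1:
  Read off the nodal solution: V_3 = 0.002627 V
Part 2:
  I_R3 = (V_1 - V_3)/R3 = (1.973 - 0.002627)/1800 = 0.001095 A
  Magnitude: I_R3 = 0.001095 A
Part 3:
  I_R2 = (V_1 - V_2)/R2 = (1.973 - 0)/22000 = 0.00008968 A
  P_R2 = I_R2² × R2 = (0.00008968)² × 22000 = 0.0001769 W
Part 4:
  Power in each resistor, P = (ΔV)²/R:
    P_R1 = (15 - 1.973)²/11000 = 0.01543 W
    P_R2 = (1.973 - 0)²/22000 = 0.0001769 W
    P_R3 = (1.973 - 0.002627)²/1800 = 0.002157 W
    P_R4 = (0 - 0.002627)²/2.4 = 0.000002876 W
  P_total = P_R1 + P_R2 + P_R3 + P_R4 = 0.01776 W

Final answers:
1. V_3 = 0.002627 V
2. I_R3 = 0.001095 A
3. P_R2 = 0.0001769 W
4. P_total = 0.01776 W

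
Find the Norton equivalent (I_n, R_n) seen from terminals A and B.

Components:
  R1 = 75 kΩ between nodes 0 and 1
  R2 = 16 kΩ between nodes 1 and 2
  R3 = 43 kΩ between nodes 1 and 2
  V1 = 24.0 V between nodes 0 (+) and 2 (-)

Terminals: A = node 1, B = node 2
Find the Thévenin equivalent first; then I_n = V_th/R_th and R_n = R_th.
Step 1 — V_th is the open-circuit voltage V_A - V_B (nothing connected across the terminals).
Nodal analysis, taking node 2 as the 0 V reference.
Source V1 fixes V_0 = 24 V.
KCL at each unknown node (sum of currents leaving = 0; resistances in Ω):
  Node 1: (V_1 - 24)/75000 + (V_1 - 0)/16000 + (V_1 - 0)/43000 = 0
Collecting terms: 0.00009909 × V_1 = 0.00032  =>  V_1 = 3.229 V
V_th = V_1 - V_2 = 3.229 - 0 = 3.229 V
Step 2 — R_th: zero the source — replace V1 by a short circuit (node 2 merges into node 0) — and find the resistance seen between A (node 1) and B (node 0).
Reduce the network between node 1 (A) and node 0 (B) by series/parallel combination:
  Rp1 = R1 ‖ R2 ‖ R3 (parallel, all between nodes 0 and 1) = 1/(1/75000 + 1/16000 + 1/43000) = 10090 Ω
R_th = 10.09 kΩ
I_n = V_th/R_th = 3.229/10090 = 0.00032 A, and R_n = R_th = 10.09 kΩ

Final answer: I_n = 0.00032 A, R_n = 10.09 kΩ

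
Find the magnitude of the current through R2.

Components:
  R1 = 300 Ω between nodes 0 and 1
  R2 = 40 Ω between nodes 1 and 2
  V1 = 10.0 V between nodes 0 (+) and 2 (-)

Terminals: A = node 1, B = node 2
Nodal analysis, taking node 2 as the 0 V reference.
Source V1 fixes V_0 = 10 V.
KCL at each unknown node (sum of currents leaving = 0; resistances in Ω):
  Node 1: (V_1 - 10)/300 + (V_1 - 0)/40 = 0
Collecting terms: 0.02833 × V_1 = 0.03333  =>  V_1 = 1.176 V
I_R2 = (V_1 - V_2)/R2 = (1.176 - 0)/40 = 0.02941 A
|I_R2| = 0.02941 A

Final answer: |I_R2| = 0.02941 A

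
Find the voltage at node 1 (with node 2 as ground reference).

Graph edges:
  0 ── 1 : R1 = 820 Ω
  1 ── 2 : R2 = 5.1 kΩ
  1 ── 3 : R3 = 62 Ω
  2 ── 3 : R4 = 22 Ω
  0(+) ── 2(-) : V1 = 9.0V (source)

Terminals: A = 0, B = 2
Nodal analysis, taking node 2 as the 0 V reference.
Source V1 fixes V_0 = 9 V.
KCL at each unknown node (sum of currents leaving = 0; resistances in Ω):
  Node 1: (V_1 - 9)/820 + (V_1 - 0)/5100 + (V_1 - V_3)/62 = 0
  Node 3: (V_3 - V_1)/62 + (V_3 - 0)/22 = 0
Collecting terms (coefficients in siemens):
  0.01754·V_1 - 0.01613·V_3 = 0.01098
  0.06158·V_3 - 0.01613·V_1 = 0
Determinant D = (0.01754)(0.06158) - (-0.01613)(-0.01613) = 0.0008203
V_1 = [(0.01098)(0.06158) - (-0.01613)(0)]/D = 0.824 V
V_3 = [(0.01754)(0) - (0.01098)(-0.01613)]/D = 0.2158 V
The requested potential is V_1 = 0.824 V.

Final answer: V_1 = 0.824 V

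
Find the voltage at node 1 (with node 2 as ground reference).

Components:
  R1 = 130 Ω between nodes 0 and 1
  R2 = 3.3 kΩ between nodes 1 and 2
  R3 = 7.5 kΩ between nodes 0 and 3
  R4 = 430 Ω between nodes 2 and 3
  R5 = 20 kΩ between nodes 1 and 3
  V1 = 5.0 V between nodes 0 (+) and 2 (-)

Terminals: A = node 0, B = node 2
Nodal analysis, taking node 2 as the 0 V reference.
Source V1 fixes V_0 = 5 V.
KCL at each unknown node (sum of currents leaving = 0; resistances in Ω):
  Node 1: (V_1 - 5)/130 + (V_1 - 0)/3300 + (V_1 - V_3)/20000 = 0
  Node 3: (V_3 - 5)/7500 + (V_3 - 0)/430 + (V_3 - V_1)/20000 = 0
Collecting terms (coefficients in siemens):
  0.008045·V_1 - 0.00005·V_3 = 0.03846
  0.002509·V_3 - 0.00005·V_1 = 0.0006667
Determinant D = (0.008045)(0.002509) - (-0.00005)(-0.00005) = 0.00002018
V_1 = [(0.03846)(0.002509) - (-0.00005)(0.0006667)]/D = 4.783 V
V_3 = [(0.008045)(0.0006667) - (0.03846)(-0.00005)]/D = 0.361 V
The requested potential is V_1 = 4.783 V.

Final answer: V_1 = 4.783 V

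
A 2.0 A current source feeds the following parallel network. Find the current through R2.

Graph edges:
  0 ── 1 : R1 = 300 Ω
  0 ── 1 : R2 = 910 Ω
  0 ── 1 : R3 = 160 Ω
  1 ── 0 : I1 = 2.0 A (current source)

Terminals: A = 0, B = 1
All resistors sit directly between nodes 0 and 1, so they are in parallel and share one voltage V; the full source current 2 A splits among them.
1/R_par = 1/300 + 1/910 + 1/160 = 0.01068 S  =>  R_par = 93.61 Ω
V = I × R_par = 2 × 93.61 = 187.2 V
I_R2 = V/R2 = 187.2/910 = 0.2057 A

Final answer: 0.2057 A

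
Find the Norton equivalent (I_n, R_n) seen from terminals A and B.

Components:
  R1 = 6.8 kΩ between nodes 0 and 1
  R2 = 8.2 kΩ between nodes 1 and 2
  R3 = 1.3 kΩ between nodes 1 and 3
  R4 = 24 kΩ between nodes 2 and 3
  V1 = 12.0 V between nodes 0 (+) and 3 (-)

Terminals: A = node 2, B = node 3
Find the Thévenin equivalent first; then I_n = V_th/R_th and R_n = R_th.
Step 1 — V_th is the open-circuit voltage V_A - V_B (nothing connected across the terminals).
Nodal analysis, taking node 3 as the 0 V reference.
Source V1 fixes V_0 = 12 V.
KCL at each unknown node (sum of currents leaving = 0; resistances in Ω):
  Node 1: (V_1 - 12)/6800 + (V_1 - V_2)/8200 + (V_1 - 0)/1300 = 0
  Node 2: (V_2 - V_1)/8200 + (V_2 - 0)/24000 = 0
Collecting terms (coefficients in siemens):
  0.001038·V_1 - 0.000122·V_2 = 0.001765
  0.0001636·V_2 - 0.000122·V_1 = 0
Determinant D = (0.001038)(0.0001636) - (-0.000122)(-0.000122) = 0.000000155
V_1 = [(0.001765)(0.0001636) - (-0.000122)(0)]/D = 1.863 V
V_2 = [(0.001038)(0) - (0.001765)(-0.000122)]/D = 1.388 V
V_th = V_2 - V_3 = 1.388 - 0 = 1.388 V
Step 2 — R_th: zero the source — replace V1 by a short circuit (node 3 merges into node 0) — and find the resistance seen between A (node 2) and B (node 0).
Reduce the network between node 2 (A) and node 0 (B) by series/parallel combination:
  Rp1 = R1 ‖ R3 (parallel, both between nodes 0 and 1) = 1/(1/6800 + 1/1300) = 1091 Ω
  Rs1 = R2 + Rp1 (series, joined only at node 1) = 8200 + 1091 = 9291 Ω
  Rp2 = R4 ‖ Rs1 (parallel, both between nodes 0 and 2) = 1/(1/24000 + 1/9291) = 6698 Ω
R_th = 6.698 kΩ
I_n = V_th/R_th = 1.388/6698 = 0.0002073 A, and R_n = R_th = 6.698 kΩ

Final answer: I_n = 0.0002073 A, R_n = 6.698 kΩ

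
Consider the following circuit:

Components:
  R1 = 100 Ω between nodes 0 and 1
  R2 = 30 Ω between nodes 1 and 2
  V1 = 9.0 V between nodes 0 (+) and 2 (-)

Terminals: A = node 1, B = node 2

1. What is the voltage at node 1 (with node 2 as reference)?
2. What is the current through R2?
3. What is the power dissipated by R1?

Nodal analysis, taking node 2 as the 0 V reference.
Source V1 fixes V_0 = 9 V.
KCL at each unknown node (sum of currents leaving = 0; resistances in Ω):
  Node 1: (V_1 - 9)/100 + (V_1 - 0)/30 = 0
Collecting terms: 0.04333 × V_1 = 0.09  =>  V_1 = 2.077 V
Part 1:
  Read off the nodal solution: V_1 = 2.077 V
Part 2:
  I_R2 = (V_1 - V_2)/R2 = (2.077 - 0)/30 = 0.06923 A
  Magnitude: I_R2 = 0.06923 A
Part 3:
  I_R1 = (V_0 - V_1)/R1 = (9 - 2.077)/100 = 0.06923 A
  P_R1 = I_R1² × R1 = (0.06923)² × 100 = 0.4793 W

Final answers:
1. V_1 = 2.077 V
2. I_R2 = 0.06923 A
3. P_R1 = 0.4793 W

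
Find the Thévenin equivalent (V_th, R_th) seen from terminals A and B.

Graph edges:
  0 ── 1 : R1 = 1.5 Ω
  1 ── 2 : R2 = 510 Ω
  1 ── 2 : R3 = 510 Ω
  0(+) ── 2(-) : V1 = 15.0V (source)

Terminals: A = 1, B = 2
Step 1 — V_th is the open-circuit voltage V_A - V_B (nothing connected across the terminals).
Nodal analysis, taking node 2 as the 0 V reference.
Source V1 fixes V_0 = 15 V.
KCL at each unknown node (sum of currents leaving = 0; resistances in Ω):
  Node 1: (V_1 - 15)/1.5 + (V_1 - 0)/510 + (V_1 - 0)/510 = 0
Collecting terms: 0.6706 × V_1 = 10  =>  V_1 = 14.91 V
V_th = V_1 - V_2 = 14.91 - 0 = 14.91 V
Step 2 — R_th: zero the source — replace V1 by a short circuit (node 2 merges into node 0) — and find the resistance seen between A (node 1) and B (node 0).
Reduce the network between node 1 (A) and node 0 (B) by series/parallel combination:
  Rp1 = R1 ‖ R2 ‖ R3 (parallel, all between nodes 0 and 1) = 1/(1/1.5 + 1/510 + 1/510) = 1.491 Ω
R_th = 1.491 Ω

Final answer: V_th = 14.91 V, R_th = 1.491 Ω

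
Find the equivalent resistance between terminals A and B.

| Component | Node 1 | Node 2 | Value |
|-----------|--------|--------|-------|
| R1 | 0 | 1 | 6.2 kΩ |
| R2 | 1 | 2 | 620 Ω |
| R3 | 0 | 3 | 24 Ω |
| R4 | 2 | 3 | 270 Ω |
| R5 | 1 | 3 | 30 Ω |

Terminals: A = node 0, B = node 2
The network is not a plain series/parallel combination. Inject a 1 A test current into terminal A (node 0) and return it from terminal B (node 2); then R_eq = V_A / (1 A).
Nodal analysis, taking node 2 as the 0 V reference.
Current source I_test pushes 1 A into node 0 and draws it out of node 2.
KCL at each unknown node (sum of currents leaving = 0; resistances in Ω):
  Node 0: (V_0 - V_1)/6200 + (V_0 - V_3)/24 - 1 = 0
  Node 1: (V_1 - V_0)/6200 + (V_1 - 0)/620 + (V_1 - V_3)/30 = 0
  Node 3: (V_3 - V_0)/24 + (V_3 - V_1)/30 + (V_3 - 0)/270 = 0
Collecting terms (coefficients in siemens):
  0.04183·V_0 - 0.0001613·V_1 - 0.04167·V_3 = 1
  0.03511·V_1 - 0.0001613·V_0 - 0.03333·V_3 = 0
  0.0787·V_3 - 0.04167·V_0 - 0.03333·V_1 = 0
Solving these 3 simultaneous equations (Gaussian elimination) gives:
  V_0 = 214.6 V, V_1 = 182.1 V, V_3 = 190.7 V
R_eq = V_0 / 1 A = 214.6 Ω

Final answer: 214.6 Ω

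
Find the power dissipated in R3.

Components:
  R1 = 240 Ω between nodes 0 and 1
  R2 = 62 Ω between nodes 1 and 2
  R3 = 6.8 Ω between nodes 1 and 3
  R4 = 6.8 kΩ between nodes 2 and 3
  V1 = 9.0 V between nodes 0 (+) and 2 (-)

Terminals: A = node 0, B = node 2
Nodal analysis, taking node 2 as the 0 V reference.
Source V1 fixes V_0 = 9 V.
KCL at each unknown node (sum of currents leaving = 0; resistances in Ω):
  Node 1: (V_1 - 9)/240 + (V_1 - 0)/62 + (V_1 - V_3)/6.8 = 0
  Node 3: (V_3 - V_1)/6.8 + (V_3 - 0)/6800 = 0
Collecting terms (coefficients in siemens):
  0.1674·V_1 - 0.1471·V_3 = 0.0375
  0.1472·V_3 - 0.1471·V_1 = 0
Determinant D = (0.1674)(0.1472) - (-0.1471)(-0.1471) = 0.003009
V_1 = [(0.0375)(0.1472) - (-0.1471)(0)]/D = 1.834 V
V_3 = [(0.1674)(0) - (0.0375)(-0.1471)]/D = 1.833 V
I_R3 = (V_1 - V_3)/R3 = (1.834 - 1.833)/6.8 = 0.0002695 A
P_R3 = I_R3² × R3 = (0.0002695)² × 6.8 = 0.0000004939 W

Final answer: 4.939e-07 W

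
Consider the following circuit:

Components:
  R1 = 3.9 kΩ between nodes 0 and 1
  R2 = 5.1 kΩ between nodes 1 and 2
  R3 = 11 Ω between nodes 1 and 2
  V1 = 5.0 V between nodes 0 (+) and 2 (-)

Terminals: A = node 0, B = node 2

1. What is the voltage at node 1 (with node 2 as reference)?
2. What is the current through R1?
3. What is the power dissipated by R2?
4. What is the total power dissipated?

Nodal analysis, taking node 2 as the 0 V reference.
Source V1 fixes V_0 = 5 V.
KCL at each unknown node (sum of currents leaving = 0; resistances in Ω):
  Node 1: (V_1 - 5)/3900 + (V_1 - 0)/5100 + (V_1 - 0)/11 = 0
Collecting terms: 0.09136 × V_1 = 0.001282  =>  V_1 = 0.01403 V
Part 1:
  Read off the nodal solution: V_1 = 0.01403 V
Part 2:
  I_R1 = (V_0 - V_1)/R1 = (5 - 0.01403)/3900 = 0.001278 A
  Magnitude: I_R1 = 0.001278 A
Part 3:
  I_R2 = (V_1 - V_2)/R2 = (0.01403 - 0)/5100 = 0.000002752 A
  P_R2 = I_R2² × R2 = (0.000002752)² × 5100 = 0.00000003861 W
Part 4:
  Power in each resistor, P = (ΔV)²/R:
    P_R1 = (5 - 0.01403)²/3900 = 0.006374 W
    P_R2 = (0.01403 - 0)²/5100 = 0.00000003861 W
    P_R3 = (0.01403 - 0)²/11 = 0.0000179 W
  P_total = P_R1 + P_R2 + P_R3 = 0.006392 W

Final answers:
1. V_1 = 0.01403 V
2. I_R1 = 0.001278 A
3. P_R2 = 3.861e-08 W
4. P_total = 0.006392 W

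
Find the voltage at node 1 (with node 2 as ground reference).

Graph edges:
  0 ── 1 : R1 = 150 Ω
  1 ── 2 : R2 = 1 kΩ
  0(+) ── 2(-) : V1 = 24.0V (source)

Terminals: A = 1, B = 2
Nodal analysis, taking node 2 as the 0 V reference.
Source V1 fixes V_0 = 24 V.
KCL at each unknown node (sum of currents leaving = 0; resistances in Ω):
  Node 1: (V_1 - 24)/150 + (V_1 - 0)/1000 = 0
Collecting terms: 0.007667 × V_1 = 0.16  =>  V_1 = 20.87 V
The requested potential is V_1 = 20.87 V.

Final answer: V_1 = 20.87 V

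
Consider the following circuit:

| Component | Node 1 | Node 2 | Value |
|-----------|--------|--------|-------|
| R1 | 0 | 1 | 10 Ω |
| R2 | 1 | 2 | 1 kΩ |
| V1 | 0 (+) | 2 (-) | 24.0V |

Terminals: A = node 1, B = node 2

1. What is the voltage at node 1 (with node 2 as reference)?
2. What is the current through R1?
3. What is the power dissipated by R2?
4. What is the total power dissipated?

Nodal analysis, taking node 2 as the 0 V reference.
Source V1 fixes V_0 = 24 V.
KCL at each unknown node (sum of currents leaving = 0; resistances in Ω):
  Node 1: (V_1 - 24)/10 + (V_1 - 0)/1000 = 0
Collecting terms: 0.101 × V_1 = 2.4  =>  V_1 = 23.76 V
Part 1:
  Read off the nodal solution: V_1 = 23.76 V
Part 2:
  I_R1 = (V_0 - V_1)/R1 = (24 - 23.76)/10 = 0.02376 A
  Magnitude: I_R1 = 0.02376 A
Part 3:
  I_R2 = (V_1 - V_2)/R2 = (23.76 - 0)/1000 = 0.02376 A
  P_R2 = I_R2² × R2 = (0.02376)² × 1000 = 0.5647 W
Part 4:
  Power in each resistor, P = (ΔV)²/R:
    P_R1 = (24 - 23.76)²/10 = 0.005647 W
    P_R2 = (23.76 - 0)²/1000 = 0.5647 W
  P_total = P_R1 + P_R2 = 0.5703 W

Final answers:
1. V_1 = 23.76 V
2. I_R1 = 0.02376 A
3. P_R2 = 0.5647 W
4. P_total = 0.5703 W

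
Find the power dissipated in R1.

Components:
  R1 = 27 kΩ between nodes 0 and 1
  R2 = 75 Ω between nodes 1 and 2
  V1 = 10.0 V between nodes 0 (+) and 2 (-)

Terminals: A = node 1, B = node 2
Nodal analysis, taking node 2 as the 0 V reference.
Source V1 fixes V_0 = 10 V.
KCL at each unknown node (sum of currents leaving = 0; resistances in Ω):
  Node 1: (V_1 - 10)/27000 + (V_1 - 0)/75 = 0
Collecting terms: 0.01337 × V_1 = 0.0003704  =>  V_1 = 0.0277 V
I_R1 = (V_0 - V_1)/R1 = (10 - 0.0277)/27000 = 0.0003693 A
P_R1 = I_R1² × R1 = (0.0003693)² × 27000 = 0.003683 W

Final answer: 0.003683 W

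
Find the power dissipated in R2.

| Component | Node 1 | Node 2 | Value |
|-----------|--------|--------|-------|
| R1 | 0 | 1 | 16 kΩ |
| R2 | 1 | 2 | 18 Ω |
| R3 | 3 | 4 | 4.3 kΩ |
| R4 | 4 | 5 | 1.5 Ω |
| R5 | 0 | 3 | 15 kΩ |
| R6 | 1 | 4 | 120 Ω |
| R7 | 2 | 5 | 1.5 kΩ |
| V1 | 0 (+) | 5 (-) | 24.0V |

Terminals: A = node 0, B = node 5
Nodal analysis, taking node 5 as the 0 V reference.
Source V1 fixes V_0 = 24 V.
KCL at each unknown node (sum of currents leaving = 0; resistances in Ω):
  Node 1: (V_1 - 24)/16000 + (V_1 - V_2)/18 + (V_1 - V_4)/120 = 0
  Node 2: (V_2 - V_1)/18 + (V_2 - 0)/1500 = 0
  Node 3: (V_3 - V_4)/4300 + (V_3 - 24)/15000 = 0
  Node 4: (V_4 - V_3)/4300 + (V_4 - 0)/1.5 + (V_4 - V_1)/120 = 0
Collecting terms (coefficients in siemens):
  0.06395·V_1 - 0.05556·V_2 - 0.008333·V_4 = 0.0015
  0.05622·V_2 - 0.05556·V_1 = 0
  0.0002992·V_3 - 0.0002326·V_4 = 0.0016
  0.6752·V_4 - 0.008333·V_1 - 0.0002326·V_3 = 0
Solving these 4 simultaneous equations (Gaussian elimination) gives:
  V_1 = 0.1693 V, V_2 = 0.1673 V, V_3 = 5.35 V, V_4 = 0.003932 V
I_R2 = (V_1 - V_2)/R2 = (0.1693 - 0.1673)/18 = 0.0001115 A
P_R2 = I_R2² × R2 = (0.0001115)² × 18 = 0.0000002238 W

Final answer: 2.238e-07 W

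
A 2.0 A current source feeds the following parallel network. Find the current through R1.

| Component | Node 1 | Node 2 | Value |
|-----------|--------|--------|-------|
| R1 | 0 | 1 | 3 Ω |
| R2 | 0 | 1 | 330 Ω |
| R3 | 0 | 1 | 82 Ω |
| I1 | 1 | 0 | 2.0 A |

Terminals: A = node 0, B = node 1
All resistors sit directly between nodes 0 and 1, so they are in parallel and share one voltage V; the full source current 2 A splits among them.
1/R_par = 1/3 + 1/330 + 1/82 = 0.3486 S  =>  R_par = 2.869 Ω
V = I × R_par = 2 × 2.869 = 5.738 V
I_R1 = V/R1 = 5.738/3 = 1.913 A

Final answer: 1.913 A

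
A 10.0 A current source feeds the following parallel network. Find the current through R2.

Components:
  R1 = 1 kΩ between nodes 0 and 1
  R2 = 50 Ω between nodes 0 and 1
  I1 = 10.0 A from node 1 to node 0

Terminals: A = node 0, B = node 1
All resistors sit directly between nodes 0 and 1, so they are in parallel and share one voltage V; the full source current 10 A splits among them.
1/R_par = 1/1000 + 1/50 = 0.021 S  =>  R_par = 47.62 Ω
V = I × R_par = 10 × 47.62 = 476.2 V
I_R2 = V/R2 = 476.2/50 = 9.524 A

Final answer: 9.524 A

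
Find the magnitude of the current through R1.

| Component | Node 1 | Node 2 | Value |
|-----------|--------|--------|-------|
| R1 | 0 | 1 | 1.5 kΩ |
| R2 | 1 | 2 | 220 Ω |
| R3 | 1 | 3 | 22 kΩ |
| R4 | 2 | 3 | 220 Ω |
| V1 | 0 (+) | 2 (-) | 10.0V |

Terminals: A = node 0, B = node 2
Nodal analysis, taking node 2 as the 0 V reference.
Source V1 fixes V_0 = 10 V.
KCL at each unknown node (sum of currents leaving = 0; resistances in Ω):
  Node 1: (V_1 - 10)/1500 + (V_1 - 0)/220 + (V_1 - V_3)/22000 = 0
  Node 3: (V_3 - V_1)/22000 + (V_3 - 0)/220 = 0
Collecting terms (coefficients in siemens):
  0.005258·V_1 - 0.00004545·V_3 = 0.006667
  0.004591·V_3 - 0.00004545·V_1 = 0
Determinant D = (0.005258)(0.004591) - (-0.00004545)(-0.00004545) = 0.00002413
V_1 = [(0.006667)(0.004591) - (-0.00004545)(0)]/D = 1.268 V
V_3 = [(0.005258)(0) - (0.006667)(-0.00004545)]/D = 0.01256 V
I_R1 = (V_0 - V_1)/R1 = (10 - 1.268)/1500 = 0.005821 A
|I_R1| = 0.005821 A

Final answer: |I_R1| = 0.005821 A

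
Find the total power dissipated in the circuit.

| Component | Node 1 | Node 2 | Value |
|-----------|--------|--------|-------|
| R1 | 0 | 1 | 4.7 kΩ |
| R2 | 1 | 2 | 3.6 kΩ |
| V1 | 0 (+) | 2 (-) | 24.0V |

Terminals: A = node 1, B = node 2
Nodal analysis, taking node 2 as the 0 V reference.
Source V1 fixes V_0 = 24 V.
KCL at each unknown node (sum of currents leaving = 0; resistances in Ω):
  Node 1: (V_1 - 24)/4700 + (V_1 - 0)/3600 = 0
Collecting terms: 0.0004905 × V_1 = 0.005106  =>  V_1 = 10.41 V
Power in each resistor, P = (ΔV)²/R:
  P_R1 = (24 - 10.41)²/4700 = 0.0393 W
  P_R2 = (10.41 - 0)²/3600 = 0.0301 W
P_total = P_R1 + P_R2 = 0.0694 W

Final answer: 0.0694 W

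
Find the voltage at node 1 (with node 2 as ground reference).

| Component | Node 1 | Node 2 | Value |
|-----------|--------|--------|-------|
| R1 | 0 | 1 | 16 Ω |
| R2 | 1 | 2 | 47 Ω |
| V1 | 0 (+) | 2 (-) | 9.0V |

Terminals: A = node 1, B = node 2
Nodal analysis, taking node 2 as the 0 V reference.
Source V1 fixes V_0 = 9 V.
KCL at each unknown node (sum of currents leaving = 0; resistances in Ω):
  Node 1: (V_1 - 9)/16 + (V_1 - 0)/47 = 0
Collecting terms: 0.08378 × V_1 = 0.5625  =>  V_1 = 6.714 V
The requested potential is V_1 = 6.714 V.

Final answer: V_1 = 6.714 V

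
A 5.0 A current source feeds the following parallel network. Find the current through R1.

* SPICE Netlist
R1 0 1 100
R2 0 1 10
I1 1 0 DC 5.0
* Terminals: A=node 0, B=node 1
All resistors sit directly between nodes 0 and 1, so they are in parallel and share one voltage V; the full source current 5 A splits among them.
1/R_par = 1/100 + 1/10 = 0.11 S  =>  R_par = 9.091 Ω
V = I × R_par = 5 × 9.091 = 45.45 V
I_R1 = V/R1 = 45.45/100 = 0.4545 A

Final answer: 0.4545 A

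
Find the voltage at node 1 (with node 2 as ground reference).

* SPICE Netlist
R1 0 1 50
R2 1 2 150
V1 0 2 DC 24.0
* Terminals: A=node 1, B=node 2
Nodal analysis, taking node 2 as the 0 V reference.
Source V1 fixes V_0 = 24 V.
KCL at each unknown node (sum of currents leaving = 0; resistances in Ω):
  Node 1: (V_1 - 24)/50 + (V_1 - 0)/150 = 0
Collecting terms: 0.02667 × V_1 = 0.48  =>  V_1 = 18 V
The requested potential is V_1 = 18 V.

Final answer: V_1 = 18 V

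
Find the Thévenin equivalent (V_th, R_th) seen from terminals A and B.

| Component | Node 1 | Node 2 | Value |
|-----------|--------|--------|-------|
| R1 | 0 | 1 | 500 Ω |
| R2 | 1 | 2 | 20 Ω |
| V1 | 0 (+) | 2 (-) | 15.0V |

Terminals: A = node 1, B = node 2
Step 1 — V_th is the open-circuit voltage V_A - V_B (nothing connected across the terminals).
Nodal analysis, taking node 2 as the 0 V reference.
Source V1 fixes V_0 = 15 V.
KCL at each unknown node (sum of currents leaving = 0; resistances in Ω):
  Node 1: (V_1 - 15)/500 + (V_1 - 0)/20 = 0
Collecting terms: 0.052 × V_1 = 0.03  =>  V_1 = 0.5769 V
V_th = V_1 - V_2 = 0.5769 - 0 = 0.5769 V
Step 2 — R_th: zero the source — replace V1 by a short circuit (node 2 merges into node 0) — and find the resistance seen between A (node 1) and B (node 0).
Reduce the network between node 1 (A) and node 0 (B) by series/parallel combination:
  Rp1 = R1 ‖ R2 (parallel, both between nodes 0 and 1) = 1/(1/500 + 1/20) = 19.23 Ω
R_th = 19.23 Ω

Final answer: V_th = 0.5769 V, R_th = 19.23 Ω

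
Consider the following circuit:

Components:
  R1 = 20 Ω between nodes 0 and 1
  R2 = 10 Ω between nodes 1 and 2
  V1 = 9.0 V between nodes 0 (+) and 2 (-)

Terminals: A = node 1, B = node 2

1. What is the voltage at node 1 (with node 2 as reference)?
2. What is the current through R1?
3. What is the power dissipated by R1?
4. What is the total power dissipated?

Nodal analysis, taking node 2 as the 0 V reference.
Source V1 fixes V_0 = 9 V.
KCL at each unknown node (sum of currents leaving = 0; resistances in Ω):
  Node 1: (V_1 - 9)/20 + (V_1 - 0)/10 = 0
Collecting terms: 0.15 × V_1 = 0.45  =>  V_1 = 3 V
Part 1:
  Read off the nodal solution: V_1 = 3 V
Part 2:
  I_R1 = (V_0 - V_1)/R1 = (9 - 3)/20 = 0.3 A
  Magnitude: I_R1 = 0.3 A
Part 3:
  I_R1 = (V_0 - V_1)/R1 = (9 - 3)/20 = 0.3 A
  P_R1 = I_R1² × R1 = (0.3)² × 20 = 1.8 W
Part 4:
  Power in each resistor, P = (ΔV)²/R:
    P_R1 = (9 - 3)²/20 = 1.8 W
    P_R2 = (3 - 0)²/10 = 0.9 W
  P_total = P_R1 + P_R2 = 2.7 W

Final answers:
1. V_1 = 3 V
2. I_R1 = 0.3 A
3. P_R1 = 1.8 W
4. P_total = 2.7 W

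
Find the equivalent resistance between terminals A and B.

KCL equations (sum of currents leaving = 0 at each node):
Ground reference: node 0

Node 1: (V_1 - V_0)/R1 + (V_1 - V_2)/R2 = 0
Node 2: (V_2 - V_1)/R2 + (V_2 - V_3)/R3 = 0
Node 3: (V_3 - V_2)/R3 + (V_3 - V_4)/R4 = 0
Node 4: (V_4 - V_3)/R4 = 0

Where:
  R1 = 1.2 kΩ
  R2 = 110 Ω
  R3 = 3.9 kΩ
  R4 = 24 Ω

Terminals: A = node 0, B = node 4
Reduce the network between node 0 (A) and node 4 (B) by series/parallel combination:
  Rs1 = R1 + R2 (series, joined only at node 1) = 1200 + 110 = 1310 Ω
  Rs2 = R3 + Rs1 (series, joined only at node 2) = 3900 + 1310 = 5210 Ω
  Rs3 = R4 + Rs2 (series, joined only at node 3) = 24 + 5210 = 5234 Ω
R_eq = 5.234 kΩ

Final answer: 5.234 kΩ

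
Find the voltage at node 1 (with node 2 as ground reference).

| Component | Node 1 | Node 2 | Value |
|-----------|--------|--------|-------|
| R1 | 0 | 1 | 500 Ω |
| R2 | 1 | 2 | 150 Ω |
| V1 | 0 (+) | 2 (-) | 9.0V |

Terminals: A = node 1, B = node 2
Nodal analysis, taking node 2 as the 0 V reference.
Source V1 fixes V_0 = 9 V.
KCL at each unknown node (sum of currents leaving = 0; resistances in Ω):
  Node 1: (V_1 - 9)/500 + (V_1 - 0)/150 = 0
Collecting terms: 0.008667 × V_1 = 0.018  =>  V_1 = 2.077 V
The requested potential is V_1 = 2.077 V.

Final answer: V_1 = 2.077 V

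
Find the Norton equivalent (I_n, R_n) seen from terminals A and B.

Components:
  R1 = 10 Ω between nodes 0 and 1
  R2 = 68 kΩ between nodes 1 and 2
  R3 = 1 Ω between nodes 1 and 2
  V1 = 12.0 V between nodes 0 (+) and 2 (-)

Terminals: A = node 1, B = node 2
Find the Thévenin equivalent first; then I_n = V_th/R_th and R_n = R_th.
Step 1 — V_th is the open-circuit voltage V_A - V_B (nothing connected across the terminals).
Nodal analysis, taking node 2 as the 0 V reference.
Source V1 fixes V_0 = 12 V.
KCL at each unknown node (sum of currents leaving = 0; resistances in Ω):
  Node 1: (V_1 - 12)/10 + (V_1 - 0)/68000 + (V_1 - 0)/1 = 0
Collecting terms: 1.1 × V_1 = 1.2  =>  V_1 = 1.091 V
V_th = V_1 - V_2 = 1.091 - 0 = 1.091 V
Step 2 — R_th: zero the source — replace V1 by a short circuit (node 2 merges into node 0) — and find the resistance seen between A (node 1) and B (node 0).
Reduce the network between node 1 (A) and node 0 (B) by series/parallel combination:
  Rp1 = R1 ‖ R2 ‖ R3 (parallel, all between nodes 0 and 1) = 1/(1/10 + 1/68000 + 1/1) = 0.9091 Ω
R_th = 0.9091 Ω
I_n = V_th/R_th = 1.091/0.9091 = 1.2 A, and R_n = R_th = 0.9091 Ω

Final answer: I_n = 1.2 A, R_n = 0.9091 Ω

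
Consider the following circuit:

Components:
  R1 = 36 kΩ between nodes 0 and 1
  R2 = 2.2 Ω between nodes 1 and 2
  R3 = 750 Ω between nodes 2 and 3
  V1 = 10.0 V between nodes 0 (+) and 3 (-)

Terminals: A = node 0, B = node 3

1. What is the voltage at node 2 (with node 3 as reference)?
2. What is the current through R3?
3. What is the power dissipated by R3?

Nodal analysis, taking node 3 as the 0 V reference.
Source V1 fixes V_0 = 10 V.
KCL at each unknown node (sum of currents leaving = 0; resistances in Ω):
  Node 1: (V_1 - 10)/36000 + (V_1 - V_2)/2.2 = 0
  Node 2: (V_2 - V_1)/2.2 + (V_2 - 0)/750 = 0
Collecting terms (coefficients in siemens):
  0.4546·V_1 - 0.4545·V_2 = 0.0002778
  0.4559·V_2 - 0.4545·V_1 = 0
Determinant D = (0.4546)(0.4559) - (-0.4545)(-0.4545) = 0.0006187
V_1 = [(0.0002778)(0.4559) - (-0.4545)(0)]/D = 0.2047 V
V_2 = [(0.4546)(0) - (0.0002778)(-0.4545)]/D = 0.2041 V
Part 1:
  Read off the nodal solution: V_2 = 0.2041 V
Part 2:
  I_R3 = (V_2 - V_3)/R3 = (0.2041 - 0)/750 = 0.0002721 A
  Magnitude: I_R3 = 0.0002721 A
Part 3:
  I_R3 = (V_2 - V_3)/R3 = (0.2041 - 0)/750 = 0.0002721 A
  P_R3 = I_R3² × R3 = (0.0002721)² × 750 = 0.00005553 W

Final answers:
1. V_2 = 0.2041 V
2. I_R3 = 0.0002721 A
3. P_R3 = 5.553e-05 W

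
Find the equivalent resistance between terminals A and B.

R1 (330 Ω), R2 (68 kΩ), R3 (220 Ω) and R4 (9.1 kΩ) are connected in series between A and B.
Reduce the network between node 0 (A) and node 4 (B) by series/parallel combination:
  Rs1 = R1 + R2 (series, joined only at node 1) = 330 + 68000 = 68330 Ω
  Rs2 = R3 + Rs1 (series, joined only at node 2) = 220 + 68330 = 68550 Ω
  Rs3 = R4 + Rs2 (series, joined only at node 3) = 9100 + 68550 = 77650 Ω
R_eq = 77.65 kΩ

Final answer: 77.65 kΩ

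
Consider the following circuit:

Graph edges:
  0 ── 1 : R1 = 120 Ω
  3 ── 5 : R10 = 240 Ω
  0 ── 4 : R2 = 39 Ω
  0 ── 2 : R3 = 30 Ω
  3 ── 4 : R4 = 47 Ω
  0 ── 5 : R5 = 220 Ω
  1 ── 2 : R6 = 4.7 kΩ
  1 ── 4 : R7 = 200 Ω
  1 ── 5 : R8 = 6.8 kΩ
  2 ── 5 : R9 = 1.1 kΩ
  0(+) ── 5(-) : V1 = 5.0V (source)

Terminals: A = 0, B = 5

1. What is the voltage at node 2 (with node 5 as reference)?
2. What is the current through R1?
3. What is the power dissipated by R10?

Nodal analysis, taking node 5 as the 0 V reference.
Source V1 fixes V_0 = 5 V.
KCL at each unknown node (sum of currents leaving = 0; resistances in Ω):
  Node 1: (V_1 - 5)/120 + (V_1 - V_2)/4700 + (V_1 - V_4)/200 + (V_1 - 0)/6800 = 0
  Node 2: (V_2 - 5)/30 + (V_2 - V_1)/4700 + (V_2 - 0)/1100 = 0
  Node 3: (V_3 - V_4)/47 + (V_3 - 0)/240 = 0
  Node 4: (V_4 - 5)/39 + (V_4 - V_3)/47 + (V_4 - V_1)/200 = 0
Collecting terms (coefficients in siemens):
  0.01369·V_1 - 0.0002128·V_2 - 0.005·V_4 = 0.04167
  0.03446·V_2 - 0.0002128·V_1 = 0.1667
  0.02544·V_3 - 0.02128·V_4 = 0
  0.05192·V_4 - 0.005·V_1 - 0.02128·V_3 = 0.1282
Solving these 4 simultaneous equations (Gaussian elimination) gives:
  V_1 = 4.744 V, V_2 = 4.866 V, V_3 = 3.723 V, V_4 = 4.452 V
Part 1:
  Read off the nodal solution: V_2 = 4.866 V
Part 2:
  I_R1 = (V_0 - V_1)/R1 = (5 - 4.744)/120 = 0.002132 A
  Magnitude: I_R1 = 0.002132 A
Part 3:
  I_R10 = (V_3 - V_5)/R10 = (3.723 - 0)/240 = 0.01551 A
  P_R10 = I_R10² × R10 = (0.01551)² × 240 = 0.05775 W

Final answers:
1. V_2 = 4.866 V
2. I_R1 = 0.002132 A
3. P_R10 = 0.05775 W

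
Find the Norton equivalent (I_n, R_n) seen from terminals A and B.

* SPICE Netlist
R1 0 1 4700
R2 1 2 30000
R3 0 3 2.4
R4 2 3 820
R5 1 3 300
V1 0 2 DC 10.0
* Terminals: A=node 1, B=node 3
Find the Thévenin equivalent first; then I_n = V_th/R_th and R_n = R_th.
Step 1 — V_th is the open-circuit voltage V_A - V_B (nothing connected across the terminals).
Nodal analysis, taking node 2 as the 0 V reference.
Source V1 fixes V_0 = 10 V.
KCL at each unknown node (sum of currents leaving = 0; resistances in Ω):
  Node 1: (V_1 - 10)/4700 + (V_1 - 0)/30000 + (V_1 - V_3)/300 = 0
  Node 3: (V_3 - 10)/2.4 + (V_3 - 0)/820 + (V_3 - V_1)/300 = 0
Collecting terms (coefficients in siemens):
  0.003579·V_1 - 0.003333·V_3 = 0.002128
  0.4212·V_3 - 0.003333·V_1 = 4.167
Determinant D = (0.003579)(0.4212) - (-0.003333)(-0.003333) = 0.001497
V_1 = [(0.002128)(0.4212) - (-0.003333)(4.167)]/D = 9.879 V
V_3 = [(0.003579)(4.167) - (0.002128)(-0.003333)]/D = 9.97 V
V_th = V_1 - V_3 = 9.879 - 9.97 = -0.09107 V
Step 2 — R_th: zero the source — replace V1 by a short circuit (node 2 merges into node 0) — and find the resistance seen between A (node 1) and B (node 3).
Reduce the network between node 1 (A) and node 3 (B) by series/parallel combination:
  Rp1 = R1 ‖ R2 (parallel, both between nodes 0 and 1) = 1/(1/4700 + 1/30000) = 4063 Ω
  Rp2 = R3 ‖ R4 (parallel, both between nodes 0 and 3) = 1/(1/2.4 + 1/820) = 2.393 Ω
  Rs1 = Rp1 + Rp2 (series, joined only at node 0) = 4063 + 2.393 = 4066 Ω
  Rp3 = R5 ‖ Rs1 (parallel, both between nodes 1 and 3) = 1/(1/300 + 1/4066) = 279.4 Ω
R_th = 279.4 Ω
I_n = V_th/R_th = -0.09107/279.4 = -0.000326 A, and R_n = R_th = 279.4 Ω

Final answer: I_n = -0.000326 A, R_n = 279.4 Ω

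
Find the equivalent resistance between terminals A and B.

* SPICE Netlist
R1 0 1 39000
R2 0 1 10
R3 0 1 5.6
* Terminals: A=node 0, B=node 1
Reduce the network between node 0 (A) and node 1 (B) by series/parallel combination:
  Rp1 = R1 ‖ R2 ‖ R3 (parallel, all between nodes 0 and 1) = 1/(1/39000 + 1/10 + 1/5.6) = 3.589 Ω
R_eq = 3.589 Ω

Final answer: 3.589 Ω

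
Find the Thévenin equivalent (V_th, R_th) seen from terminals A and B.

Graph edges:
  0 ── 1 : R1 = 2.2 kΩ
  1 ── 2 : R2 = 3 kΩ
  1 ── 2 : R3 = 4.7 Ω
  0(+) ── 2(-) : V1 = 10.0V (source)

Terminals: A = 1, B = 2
Step 1 — V_th is the open-circuit voltage V_A - V_B (nothing connected across the terminals).
Nodal analysis, taking node 2 as the 0 V reference.
Source V1 fixes V_0 = 10 V.
KCL at each unknown node (sum of currents leaving = 0; resistances in Ω):
  Node 1: (V_1 - 10)/2200 + (V_1 - 0)/3000 + (V_1 - 0)/4.7 = 0
Collecting terms: 0.2136 × V_1 = 0.004545  =>  V_1 = 0.02128 V
V_th = V_1 - V_2 = 0.02128 - 0 = 0.02128 V
Step 2 — R_th: zero the source — replace V1 by a short circuit (node 2 merges into node 0) — and find the resistance seen between A (node 1) and B (node 0).
Reduce the network between node 1 (A) and node 0 (B) by series/parallel combination:
  Rp1 = R1 ‖ R2 ‖ R3 (parallel, all between nodes 0 and 1) = 1/(1/2200 + 1/3000 + 1/4.7) = 4.683 Ω
R_th = 4.683 Ω

Final answer: V_th = 0.02128 V, R_th = 4.683 Ω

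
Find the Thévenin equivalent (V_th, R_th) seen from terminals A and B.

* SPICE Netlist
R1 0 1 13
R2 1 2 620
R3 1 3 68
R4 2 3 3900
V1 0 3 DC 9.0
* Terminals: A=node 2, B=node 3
Step 1 — V_th is the open-circuit voltage V_A - V_B (nothing connected across the terminals).
Nodal analysis, taking node 3 as the 0 V reference.
Source V1 fixes V_0 = 9 V.
KCL at each unknown node (sum of currents leaving = 0; resistances in Ω):
  Node 1: (V_1 - 9)/13 + (V_1 - V_2)/620 + (V_1 - 0)/68 = 0
  Node 2: (V_2 - V_1)/620 + (V_2 - 0)/3900 = 0
Collecting terms (coefficients in siemens):
  0.09324·V_1 - 0.001613·V_2 = 0.6923
  0.001869·V_2 - 0.001613·V_1 = 0
Determinant D = (0.09324)(0.001869) - (-0.001613)(-0.001613) = 0.0001717
V_1 = [(0.6923)(0.001869) - (-0.001613)(0)]/D = 7.537 V
V_2 = [(0.09324)(0) - (0.6923)(-0.001613)]/D = 6.503 V
V_th = V_2 - V_3 = 6.503 - 0 = 6.503 V
Step 2 — R_th: zero the source — replace V1 by a short circuit (node 3 merges into node 0) — and find the resistance seen between A (node 2) and B (node 0).
Reduce the network between node 2 (A) and node 0 (B) by series/parallel combination:
  Rp1 = R1 ‖ R3 (parallel, both between nodes 0 and 1) = 1/(1/13 + 1/68) = 10.91 Ω
  Rs1 = R2 + Rp1 (series, joined only at node 1) = 620 + 10.91 = 630.9 Ω
  Rp2 = R4 ‖ Rs1 (parallel, both between nodes 0 and 2) = 1/(1/3900 + 1/630.9) = 543.1 Ω
R_th = 543.1 Ω

Final answer: V_th = 6.503 V, R_th = 543.1 Ω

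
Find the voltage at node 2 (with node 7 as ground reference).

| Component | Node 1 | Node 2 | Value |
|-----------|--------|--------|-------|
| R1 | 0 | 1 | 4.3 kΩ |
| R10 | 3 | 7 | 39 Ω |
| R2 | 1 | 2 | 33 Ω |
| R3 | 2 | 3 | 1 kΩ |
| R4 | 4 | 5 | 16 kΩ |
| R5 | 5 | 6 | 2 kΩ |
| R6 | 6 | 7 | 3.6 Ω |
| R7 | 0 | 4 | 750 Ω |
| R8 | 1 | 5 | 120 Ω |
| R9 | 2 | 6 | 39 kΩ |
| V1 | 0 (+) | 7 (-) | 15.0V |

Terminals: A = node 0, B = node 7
Nodal analysis, taking node 7 as the 0 V reference.
Source V1 fixes V_0 = 15 V.
KCL at each unknown node (sum of currents leaving = 0; resistances in Ω):
  Node 1: (V_1 - 15)/4300 + (V_1 - V_2)/33 + (V_1 - V_5)/120 = 0
  Node 2: (V_2 - V_1)/33 + (V_2 - V_3)/1000 + (V_2 - V_6)/39000 = 0
  Node 3: (V_3 - V_2)/1000 + (V_3 - 0)/39 = 0
  Node 4: (V_4 - V_5)/16000 + (V_4 - 15)/750 = 0
  Node 5: (V_5 - V_4)/16000 + (V_5 - V_6)/2000 + (V_5 - V_1)/120 = 0
  Node 6: (V_6 - V_5)/2000 + (V_6 - 0)/3.6 + (V_6 - V_2)/39000 = 0
Collecting terms (coefficients in siemens):
  0.03887·V_1 - 0.0303·V_2 - 0.008333·V_5 = 0.003488
  0.03133·V_2 - 0.0303·V_1 - 0.001·V_3 - 0.00002564·V_6 = 0
  0.02664·V_3 - 0.001·V_2 = 0
  0.001396·V_4 - 0.0000625·V_5 = 0.02
  0.008896·V_5 - 0.008333·V_1 - 0.0000625·V_4 - 0.0005·V_6 = 0
  0.2783·V_6 - 0.00002564·V_2 - 0.0005·V_5 = 0
Solving these 6 simultaneous equations (Gaussian elimination) gives:
  V_1 = 2.526 V, V_2 = 2.446 V, V_3 = 0.09183 V, V_4 = 14.44 V
  V_5 = 2.468 V, V_6 = 0.00466 V
The requested potential is V_2 = 2.446 V.

Final answer: V_2 = 2.446 V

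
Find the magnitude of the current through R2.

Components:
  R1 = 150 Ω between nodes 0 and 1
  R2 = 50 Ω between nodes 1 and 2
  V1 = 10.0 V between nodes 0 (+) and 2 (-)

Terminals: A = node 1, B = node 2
Nodal analysis, taking node 2 as the 0 V reference.
Source V1 fixes V_0 = 10 V.
KCL at each unknown node (sum of currents leaving = 0; resistances in Ω):
  Node 1: (V_1 - 10)/150 + (V_1 - 0)/50 = 0
Collecting terms: 0.02667 × V_1 = 0.06667  =>  V_1 = 2.5 V
I_R2 = (V_1 - V_2)/R2 = (2.5 - 0)/50 = 0.05 A
|I_R2| = 0.05 A

Final answer: |I_R2| = 0.05 A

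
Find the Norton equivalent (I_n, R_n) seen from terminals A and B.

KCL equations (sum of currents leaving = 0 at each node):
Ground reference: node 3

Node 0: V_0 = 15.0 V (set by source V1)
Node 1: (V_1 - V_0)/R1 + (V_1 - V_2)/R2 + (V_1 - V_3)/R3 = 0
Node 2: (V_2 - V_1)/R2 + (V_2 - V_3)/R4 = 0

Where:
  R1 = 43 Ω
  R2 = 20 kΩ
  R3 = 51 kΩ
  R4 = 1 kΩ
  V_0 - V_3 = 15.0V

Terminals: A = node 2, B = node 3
Find the Thévenin equivalent first; then I_n = V_th/R_th and R_n = R_th.
Step 1 — V_th is the open-circuit voltage V_A - V_B (nothing connected across the terminals).
Nodal analysis, taking node 3 as the 0 V reference.
Source V1 fixes V_0 = 15 V.
KCL at each unknown node (sum of currents leaving = 0; resistances in Ω):
  Node 1: (V_1 - 15)/43 + (V_1 - V_2)/20000 + (V_1 - 0)/51000 = 0
  Node 2: (V_2 - V_1)/20000 + (V_2 - 0)/1000 = 0
Collecting terms (coefficients in siemens):
  0.02333·V_1 - 0.00005·V_2 = 0.3488
  0.00105·V_2 - 0.00005·V_1 = 0
Determinant D = (0.02333)(0.00105) - (-0.00005)(-0.00005) = 0.00002449
V_1 = [(0.3488)(0.00105) - (-0.00005)(0)]/D = 14.96 V
V_2 = [(0.02333)(0) - (0.3488)(-0.00005)]/D = 0.7122 V
V_th = V_2 - V_3 = 0.7122 - 0 = 0.7122 V
Step 2 — R_th: zero the source — replace V1 by a short circuit (node 3 merges into node 0) — and find the resistance seen between A (node 2) and B (node 0).
Reduce the network between node 2 (A) and node 0 (B) by series/parallel combination:
  Rp1 = R1 ‖ R3 (parallel, both between nodes 0 and 1) = 1/(1/43 + 1/51000) = 42.96 Ω
  Rs1 = R2 + Rp1 (series, joined only at node 1) = 20000 + 42.96 = 20040 Ω
  Rp2 = R4 ‖ Rs1 (parallel, both between nodes 0 and 2) = 1/(1/1000 + 1/20040) = 952.5 Ω
R_th = 952.5 Ω
I_n = V_th/R_th = 0.7122/952.5 = 0.0007478 A, and R_n = R_th = 952.5 Ω

Final answer: I_n = 0.0007478 A, R_n = 952.5 Ω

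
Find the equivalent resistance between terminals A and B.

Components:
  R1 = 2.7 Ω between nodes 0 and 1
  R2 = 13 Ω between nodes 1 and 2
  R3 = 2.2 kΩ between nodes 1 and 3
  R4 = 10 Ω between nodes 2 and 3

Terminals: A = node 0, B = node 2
Reduce the network between node 0 (A) and node 2 (B) by series/parallel combination:
  Rs1 = R3 + R4 (series, joined only at node 3) = 2200 + 10 = 2210 Ω
  Rp1 = R2 ‖ Rs1 (parallel, both between nodes 1 and 2) = 1/(1/13 + 1/2210) = 12.92 Ω
  Rs2 = R1 + Rp1 (series, joined only at node 1) = 2.7 + 12.92 = 15.62 Ω
R_eq = 15.62 Ω

Final answer: 15.62 Ω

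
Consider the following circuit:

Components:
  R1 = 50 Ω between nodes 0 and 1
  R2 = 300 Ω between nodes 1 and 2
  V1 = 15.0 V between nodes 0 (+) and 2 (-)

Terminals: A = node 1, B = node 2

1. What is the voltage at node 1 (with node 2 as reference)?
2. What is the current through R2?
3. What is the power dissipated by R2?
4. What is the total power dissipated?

Nodal analysis, taking node 2 as the 0 V reference.
Source V1 fixes V_0 = 15 V.
KCL at each unknown node (sum of currents leaving = 0; resistances in Ω):
  Node 1: (V_1 - 15)/50 + (V_1 - 0)/300 = 0
Collecting terms: 0.02333 × V_1 = 0.3  =>  V_1 = 12.86 V
Part 1:
  Read off the nodal solution: V_1 = 12.86 V
Part 2:
  I_R2 = (V_1 - V_2)/R2 = (12.86 - 0)/300 = 0.04286 A
  Magnitude: I_R2 = 0.04286 A
Part 3:
  I_R2 = (V_1 - V_2)/R2 = (12.86 - 0)/300 = 0.04286 A
  P_R2 = I_R2² × R2 = (0.04286)² × 300 = 0.551 W
Part 4:
  Power in each resistor, P = (ΔV)²/R:
    P_R1 = (15 - 12.86)²/50 = 0.09184 W
    P_R2 = (12.86 - 0)²/300 = 0.551 W
  P_total = P_R1 + P_R2 = 0.6429 W

Final answers:
1. V_1 = 12.86 V
2. I_R2 = 0.04286 A
3. P_R2 = 0.551 W
4. P_total = 0.6429 W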